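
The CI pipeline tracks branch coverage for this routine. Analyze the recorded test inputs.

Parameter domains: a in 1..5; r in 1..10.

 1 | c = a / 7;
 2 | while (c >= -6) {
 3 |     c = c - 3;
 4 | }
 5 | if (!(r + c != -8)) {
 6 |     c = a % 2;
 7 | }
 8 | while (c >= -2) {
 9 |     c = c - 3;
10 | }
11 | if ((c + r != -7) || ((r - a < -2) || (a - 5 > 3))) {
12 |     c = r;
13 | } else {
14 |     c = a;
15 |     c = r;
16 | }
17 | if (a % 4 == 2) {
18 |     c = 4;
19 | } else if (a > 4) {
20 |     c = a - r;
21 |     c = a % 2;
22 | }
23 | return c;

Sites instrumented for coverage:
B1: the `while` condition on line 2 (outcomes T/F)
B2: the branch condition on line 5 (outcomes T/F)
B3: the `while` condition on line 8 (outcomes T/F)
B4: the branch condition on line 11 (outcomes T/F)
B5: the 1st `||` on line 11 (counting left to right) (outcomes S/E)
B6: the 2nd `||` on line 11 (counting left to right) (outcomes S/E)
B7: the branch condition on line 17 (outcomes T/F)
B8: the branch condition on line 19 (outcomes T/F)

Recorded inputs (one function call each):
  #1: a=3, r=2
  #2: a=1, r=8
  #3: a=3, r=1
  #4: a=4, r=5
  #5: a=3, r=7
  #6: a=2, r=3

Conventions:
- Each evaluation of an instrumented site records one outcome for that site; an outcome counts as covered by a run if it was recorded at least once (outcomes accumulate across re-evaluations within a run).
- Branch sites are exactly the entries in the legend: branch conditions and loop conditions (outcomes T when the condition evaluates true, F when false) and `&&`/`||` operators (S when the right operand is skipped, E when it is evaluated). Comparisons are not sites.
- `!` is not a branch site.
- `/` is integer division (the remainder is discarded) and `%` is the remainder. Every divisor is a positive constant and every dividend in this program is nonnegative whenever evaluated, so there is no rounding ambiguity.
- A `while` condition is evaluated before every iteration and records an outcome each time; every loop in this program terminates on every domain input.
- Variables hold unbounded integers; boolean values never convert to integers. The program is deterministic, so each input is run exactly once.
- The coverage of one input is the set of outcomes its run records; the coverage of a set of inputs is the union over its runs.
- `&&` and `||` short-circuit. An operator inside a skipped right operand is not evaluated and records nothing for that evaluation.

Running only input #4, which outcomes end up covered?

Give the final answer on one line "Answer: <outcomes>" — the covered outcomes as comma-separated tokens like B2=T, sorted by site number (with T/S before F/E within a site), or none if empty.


Event log for input #4 (a=4, r=5):
  B1->T, B1->T, B1->T, B1->F, B2->F, B3->F, B5->S, B4->T, B7->F, B8->F
as a set, this run covers: B1=T, B1=F, B2=F, B3=F, B4=T, B5=S, B7=F, B8=F
Answer: B1=T, B1=F, B2=F, B3=F, B4=T, B5=S, B7=F, B8=F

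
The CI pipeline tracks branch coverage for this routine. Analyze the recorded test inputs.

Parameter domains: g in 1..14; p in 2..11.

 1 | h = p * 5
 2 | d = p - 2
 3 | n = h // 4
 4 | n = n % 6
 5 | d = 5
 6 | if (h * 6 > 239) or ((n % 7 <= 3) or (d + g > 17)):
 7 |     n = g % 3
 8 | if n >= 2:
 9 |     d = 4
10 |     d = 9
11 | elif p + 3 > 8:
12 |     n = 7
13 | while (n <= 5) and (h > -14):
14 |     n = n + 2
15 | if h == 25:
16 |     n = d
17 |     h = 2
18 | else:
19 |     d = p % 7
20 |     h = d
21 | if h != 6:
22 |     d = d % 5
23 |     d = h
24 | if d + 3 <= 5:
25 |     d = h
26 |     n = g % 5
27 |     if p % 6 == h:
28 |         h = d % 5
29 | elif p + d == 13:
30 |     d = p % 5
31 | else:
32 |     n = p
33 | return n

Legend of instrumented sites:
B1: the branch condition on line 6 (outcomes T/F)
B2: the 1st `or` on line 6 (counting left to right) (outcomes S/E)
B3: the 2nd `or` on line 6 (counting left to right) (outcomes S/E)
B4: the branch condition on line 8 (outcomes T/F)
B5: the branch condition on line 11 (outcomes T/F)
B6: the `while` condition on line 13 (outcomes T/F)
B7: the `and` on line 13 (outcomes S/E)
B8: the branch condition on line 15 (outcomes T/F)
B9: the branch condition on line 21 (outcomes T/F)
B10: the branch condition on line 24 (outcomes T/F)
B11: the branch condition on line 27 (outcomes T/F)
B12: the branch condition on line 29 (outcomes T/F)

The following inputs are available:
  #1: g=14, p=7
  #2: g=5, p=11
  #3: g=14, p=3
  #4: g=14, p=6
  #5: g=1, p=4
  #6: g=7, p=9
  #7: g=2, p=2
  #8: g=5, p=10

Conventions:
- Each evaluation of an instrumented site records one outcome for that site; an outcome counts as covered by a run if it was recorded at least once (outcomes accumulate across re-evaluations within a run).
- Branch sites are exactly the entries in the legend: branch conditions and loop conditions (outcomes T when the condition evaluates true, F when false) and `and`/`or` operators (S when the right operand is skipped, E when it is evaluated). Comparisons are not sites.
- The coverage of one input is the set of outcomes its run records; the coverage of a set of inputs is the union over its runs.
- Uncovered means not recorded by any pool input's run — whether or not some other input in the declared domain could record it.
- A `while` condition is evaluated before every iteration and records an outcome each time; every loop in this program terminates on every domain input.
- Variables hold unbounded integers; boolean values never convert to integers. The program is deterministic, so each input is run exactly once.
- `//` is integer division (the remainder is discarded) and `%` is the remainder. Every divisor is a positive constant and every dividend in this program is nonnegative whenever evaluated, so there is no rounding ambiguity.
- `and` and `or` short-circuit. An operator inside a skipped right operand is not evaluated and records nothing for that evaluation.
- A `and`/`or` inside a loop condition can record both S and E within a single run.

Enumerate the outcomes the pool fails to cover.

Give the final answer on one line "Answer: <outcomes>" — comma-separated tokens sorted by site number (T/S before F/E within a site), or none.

input #1 (g=14, p=7): covers B1=T, B2=E, B3=S, B4=T, B6=T, B6=F, B7=S, B7=E, B8=F, B9=T, B10=T, B11=F
input #2 (g=5, p=11): covers B1=T, B2=S, B4=T, B6=T, B6=F, B7=S, B7=E, B8=F, B9=T, B10=F, B12=F
input #3 (g=14, p=3): covers B1=T, B2=E, B3=S, B4=T, B6=T, B6=F, B7=S, B7=E, B8=F, B9=T, B10=F, B12=F
input #4 (g=14, p=6): covers B1=T, B2=E, B3=S, B4=T, B6=T, B6=F, B7=S, B7=E, B8=F, B9=F, B10=F, B12=F
input #5 (g=1, p=4): covers B1=F, B2=E, B3=E, B4=T, B6=T, B6=F, B7=S, B7=E, B8=F, B9=T, B10=F, B12=F
input #6 (g=7, p=9): covers B1=T, B2=S, B4=F, B5=T, B6=F, B7=S, B8=F, B9=T, B10=T, B11=F
input #7 (g=2, p=2): covers B1=T, B2=E, B3=S, B4=T, B6=T, B6=F, B7=S, B7=E, B8=F, B9=T, B10=T, B11=T
input #8 (g=5, p=10): covers B1=T, B2=S, B4=T, B6=T, B6=F, B7=S, B7=E, B8=F, B9=T, B10=F, B12=T
union over the pool: B1=T, B1=F, B2=S, B2=E, B3=S, B3=E, B4=T, B4=F, B5=T, B6=T, B6=F, B7=S, B7=E, B8=F, B9=T, B9=F, B10=T, B10=F, B11=T, B11=F, B12=T, B12=F
uncovered (2 of 24): B5=F, B8=T

Answer: B5=F, B8=T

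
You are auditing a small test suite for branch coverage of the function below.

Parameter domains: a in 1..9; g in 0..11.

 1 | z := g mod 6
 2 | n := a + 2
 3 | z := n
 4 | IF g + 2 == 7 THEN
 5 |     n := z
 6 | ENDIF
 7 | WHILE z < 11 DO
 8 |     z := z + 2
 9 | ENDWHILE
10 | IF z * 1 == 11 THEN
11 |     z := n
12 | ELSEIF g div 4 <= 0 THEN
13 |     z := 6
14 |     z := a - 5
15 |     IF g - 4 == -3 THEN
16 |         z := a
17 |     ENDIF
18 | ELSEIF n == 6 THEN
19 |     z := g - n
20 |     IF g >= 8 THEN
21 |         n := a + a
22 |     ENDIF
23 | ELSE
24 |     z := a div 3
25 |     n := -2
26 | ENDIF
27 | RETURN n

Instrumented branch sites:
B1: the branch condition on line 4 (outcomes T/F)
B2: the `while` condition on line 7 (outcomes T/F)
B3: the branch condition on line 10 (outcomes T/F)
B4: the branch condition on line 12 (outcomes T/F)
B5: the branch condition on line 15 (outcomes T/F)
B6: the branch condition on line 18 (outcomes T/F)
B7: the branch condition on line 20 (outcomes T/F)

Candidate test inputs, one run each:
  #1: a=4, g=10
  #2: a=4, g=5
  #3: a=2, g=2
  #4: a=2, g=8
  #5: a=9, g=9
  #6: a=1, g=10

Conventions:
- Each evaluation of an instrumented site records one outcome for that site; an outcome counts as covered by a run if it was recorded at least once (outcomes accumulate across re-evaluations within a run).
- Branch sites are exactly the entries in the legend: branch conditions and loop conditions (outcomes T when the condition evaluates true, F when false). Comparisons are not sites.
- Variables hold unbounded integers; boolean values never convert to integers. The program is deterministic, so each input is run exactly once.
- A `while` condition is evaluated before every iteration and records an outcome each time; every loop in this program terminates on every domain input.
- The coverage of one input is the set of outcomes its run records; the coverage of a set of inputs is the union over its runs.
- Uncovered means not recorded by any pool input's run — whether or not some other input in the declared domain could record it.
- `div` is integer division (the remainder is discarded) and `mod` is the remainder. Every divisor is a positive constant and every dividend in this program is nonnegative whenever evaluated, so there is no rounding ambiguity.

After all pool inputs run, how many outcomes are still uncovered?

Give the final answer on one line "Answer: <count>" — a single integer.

test 1 (a=4, g=10) hits B1=F, B2=T, B2=F, B3=F, B4=F, B6=T, B7=T
test 2 (a=4, g=5) hits B1=T, B2=T, B2=F, B3=F, B4=F, B6=T, B7=F
test 3 (a=2, g=2) hits B1=F, B2=T, B2=F, B3=F, B4=T, B5=F
test 4 (a=2, g=8) hits B1=F, B2=T, B2=F, B3=F, B4=F, B6=F
test 5 (a=9, g=9) hits B1=F, B2=F, B3=T
test 6 (a=1, g=10) hits B1=F, B2=T, B2=F, B3=T
union over the pool: B1=T, B1=F, B2=T, B2=F, B3=T, B3=F, B4=T, B4=F, B5=F, B6=T, B6=F, B7=T, B7=F
uncovered (1 of 14): B5=T

Answer: 1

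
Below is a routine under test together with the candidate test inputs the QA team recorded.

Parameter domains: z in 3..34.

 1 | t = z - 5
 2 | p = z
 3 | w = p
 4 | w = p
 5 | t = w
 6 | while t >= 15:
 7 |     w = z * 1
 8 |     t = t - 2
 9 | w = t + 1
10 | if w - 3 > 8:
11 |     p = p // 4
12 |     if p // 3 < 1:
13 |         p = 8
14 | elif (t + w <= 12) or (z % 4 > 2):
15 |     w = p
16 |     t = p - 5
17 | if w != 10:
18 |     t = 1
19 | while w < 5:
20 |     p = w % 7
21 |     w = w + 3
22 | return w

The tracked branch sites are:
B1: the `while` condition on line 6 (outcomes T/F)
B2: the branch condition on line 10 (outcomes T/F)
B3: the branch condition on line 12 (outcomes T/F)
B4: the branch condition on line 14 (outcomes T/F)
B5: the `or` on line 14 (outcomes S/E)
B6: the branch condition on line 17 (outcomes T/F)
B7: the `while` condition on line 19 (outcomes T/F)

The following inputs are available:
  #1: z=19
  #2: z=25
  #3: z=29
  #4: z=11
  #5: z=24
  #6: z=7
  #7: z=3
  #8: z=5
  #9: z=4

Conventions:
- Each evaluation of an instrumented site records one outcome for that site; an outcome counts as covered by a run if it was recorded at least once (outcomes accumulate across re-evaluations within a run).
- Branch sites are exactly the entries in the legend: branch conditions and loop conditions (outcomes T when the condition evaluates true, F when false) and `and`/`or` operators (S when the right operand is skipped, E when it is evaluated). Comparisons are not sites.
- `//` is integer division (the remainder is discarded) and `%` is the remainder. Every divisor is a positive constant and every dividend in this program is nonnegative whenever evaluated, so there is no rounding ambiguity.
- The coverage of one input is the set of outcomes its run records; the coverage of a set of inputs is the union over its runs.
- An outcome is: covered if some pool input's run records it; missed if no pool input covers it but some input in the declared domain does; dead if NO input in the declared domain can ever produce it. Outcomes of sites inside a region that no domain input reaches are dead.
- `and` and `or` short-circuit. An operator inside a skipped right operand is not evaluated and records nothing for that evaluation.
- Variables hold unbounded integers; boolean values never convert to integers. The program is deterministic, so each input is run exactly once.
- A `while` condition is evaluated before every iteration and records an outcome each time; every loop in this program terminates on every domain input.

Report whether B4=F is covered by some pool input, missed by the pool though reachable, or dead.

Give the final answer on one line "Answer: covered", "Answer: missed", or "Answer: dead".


no pool input records B4=F
but domain input (z=6) does record it -> reachable, so missed
Answer: missed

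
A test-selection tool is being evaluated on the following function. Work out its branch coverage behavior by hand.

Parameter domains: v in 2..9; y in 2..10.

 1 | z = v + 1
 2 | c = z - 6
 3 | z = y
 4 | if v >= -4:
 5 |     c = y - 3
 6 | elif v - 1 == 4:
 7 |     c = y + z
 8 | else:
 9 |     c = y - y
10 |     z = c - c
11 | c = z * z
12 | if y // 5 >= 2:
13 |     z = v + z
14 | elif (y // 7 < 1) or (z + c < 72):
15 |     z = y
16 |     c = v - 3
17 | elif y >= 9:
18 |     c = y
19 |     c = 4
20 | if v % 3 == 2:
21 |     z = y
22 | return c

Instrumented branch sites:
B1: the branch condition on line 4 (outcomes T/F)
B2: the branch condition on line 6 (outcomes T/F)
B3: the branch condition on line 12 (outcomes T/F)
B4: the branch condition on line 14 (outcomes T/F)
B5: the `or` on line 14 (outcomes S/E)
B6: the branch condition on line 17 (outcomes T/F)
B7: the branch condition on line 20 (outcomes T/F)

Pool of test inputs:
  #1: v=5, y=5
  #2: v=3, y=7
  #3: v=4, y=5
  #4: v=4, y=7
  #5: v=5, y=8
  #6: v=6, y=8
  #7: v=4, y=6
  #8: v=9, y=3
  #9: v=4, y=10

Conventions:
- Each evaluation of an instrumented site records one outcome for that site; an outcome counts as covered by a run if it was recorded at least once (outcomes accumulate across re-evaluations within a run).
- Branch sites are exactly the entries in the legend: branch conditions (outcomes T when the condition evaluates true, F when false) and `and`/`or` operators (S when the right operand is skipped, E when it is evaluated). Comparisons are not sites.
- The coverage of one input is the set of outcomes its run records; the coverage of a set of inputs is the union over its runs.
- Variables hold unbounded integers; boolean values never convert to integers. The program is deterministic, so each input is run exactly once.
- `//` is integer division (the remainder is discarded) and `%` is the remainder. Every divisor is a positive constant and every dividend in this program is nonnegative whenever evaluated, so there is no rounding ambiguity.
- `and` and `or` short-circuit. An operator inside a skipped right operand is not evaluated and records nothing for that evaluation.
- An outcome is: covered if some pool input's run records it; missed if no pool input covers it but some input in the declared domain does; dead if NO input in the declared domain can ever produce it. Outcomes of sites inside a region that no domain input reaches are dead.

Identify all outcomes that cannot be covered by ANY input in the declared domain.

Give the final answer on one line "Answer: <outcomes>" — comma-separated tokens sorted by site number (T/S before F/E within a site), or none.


sweeping the full domain (72 inputs) for each outcome:
  B1=F: unreachable across the whole domain -> dead
  B2=T: unreachable across the whole domain -> dead
  B2=F: unreachable across the whole domain -> dead
  reachable outcomes have witnesses, e.g. B1=T (e.g. v=2, y=2), B3=T (e.g. v=2, y=10), B3=F (e.g. v=2, y=2), B4=T (e.g. v=2, y=2)
Answer: B1=F, B2=T, B2=F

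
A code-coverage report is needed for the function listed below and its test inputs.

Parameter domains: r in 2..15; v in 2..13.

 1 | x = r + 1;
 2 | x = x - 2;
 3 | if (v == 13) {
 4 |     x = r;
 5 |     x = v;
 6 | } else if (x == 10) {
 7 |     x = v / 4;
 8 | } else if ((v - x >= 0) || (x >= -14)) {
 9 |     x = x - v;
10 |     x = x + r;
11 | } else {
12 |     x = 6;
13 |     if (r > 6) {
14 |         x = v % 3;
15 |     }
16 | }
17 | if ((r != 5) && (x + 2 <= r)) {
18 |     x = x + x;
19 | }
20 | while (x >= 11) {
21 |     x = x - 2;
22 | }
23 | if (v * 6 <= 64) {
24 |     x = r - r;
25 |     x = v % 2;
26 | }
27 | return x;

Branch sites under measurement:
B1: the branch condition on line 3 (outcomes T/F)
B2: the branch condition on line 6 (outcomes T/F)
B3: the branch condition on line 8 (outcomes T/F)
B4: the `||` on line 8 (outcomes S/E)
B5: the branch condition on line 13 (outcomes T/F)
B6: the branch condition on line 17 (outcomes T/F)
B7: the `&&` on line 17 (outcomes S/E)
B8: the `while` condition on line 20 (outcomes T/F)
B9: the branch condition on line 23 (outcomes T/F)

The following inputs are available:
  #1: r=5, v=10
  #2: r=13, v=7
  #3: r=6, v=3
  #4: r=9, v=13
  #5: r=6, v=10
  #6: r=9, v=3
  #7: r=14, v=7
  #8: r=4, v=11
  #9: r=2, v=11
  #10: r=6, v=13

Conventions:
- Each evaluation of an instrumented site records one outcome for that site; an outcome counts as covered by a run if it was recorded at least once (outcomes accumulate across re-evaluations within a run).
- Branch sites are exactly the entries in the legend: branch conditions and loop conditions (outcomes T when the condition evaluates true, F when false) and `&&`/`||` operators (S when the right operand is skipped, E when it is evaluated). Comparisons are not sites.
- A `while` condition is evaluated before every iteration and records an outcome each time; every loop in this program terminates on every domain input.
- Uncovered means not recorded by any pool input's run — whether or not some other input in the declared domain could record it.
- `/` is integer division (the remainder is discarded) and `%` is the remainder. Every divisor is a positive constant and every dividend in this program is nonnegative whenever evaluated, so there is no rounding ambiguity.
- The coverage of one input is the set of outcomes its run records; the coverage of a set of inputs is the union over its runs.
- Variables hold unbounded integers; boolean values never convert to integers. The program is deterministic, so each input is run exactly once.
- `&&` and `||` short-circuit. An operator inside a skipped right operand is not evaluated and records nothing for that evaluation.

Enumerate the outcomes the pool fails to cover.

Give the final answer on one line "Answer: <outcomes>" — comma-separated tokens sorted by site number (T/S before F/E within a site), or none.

input #1 (r=5, v=10): events B1->F, B2->F, B4->S, B3->T, B7->S, B6->F, B8->F, B9->T; covers B1=F, B2=F, B3=T, B4=S, B6=F, B7=S, B8=F, B9=T
input #2 (r=13, v=7): events B1->F, B2->F, B4->E, B3->T, B7->E, B6->F, B8->T, B8->T, B8->T, B8->T, B8->F, B9->T; covers B1=F, B2=F, B3=T, B4=E, B6=F, B7=E, B8=T, B8=F, B9=T
input #3 (r=6, v=3): events B1->F, B2->F, B4->E, B3->T, B7->E, B6->F, B8->F, B9->T; covers B1=F, B2=F, B3=T, B4=E, B6=F, B7=E, B8=F, B9=T
input #4 (r=9, v=13): events B1->T, B7->E, B6->F, B8->T, B8->T, B8->F, B9->F; covers B1=T, B6=F, B7=E, B8=T, B8=F, B9=F
input #5 (r=6, v=10): events B1->F, B2->F, B4->S, B3->T, B7->E, B6->T, B8->F, B9->T; covers B1=F, B2=F, B3=T, B4=S, B6=T, B7=E, B8=F, B9=T
input #6 (r=9, v=3): events B1->F, B2->F, B4->E, B3->T, B7->E, B6->F, B8->T, B8->T, B8->F, B9->T; covers B1=F, B2=F, B3=T, B4=E, B6=F, B7=E, B8=T, B8=F, B9=T
input #7 (r=14, v=7): events B1->F, B2->F, B4->E, B3->T, B7->E, B6->F, B8->T, B8->T, B8->T, B8->T, B8->T, B8->F, B9->T; covers B1=F, B2=F, B3=T, B4=E, B6=F, B7=E, B8=T, B8=F, B9=T
input #8 (r=4, v=11): events B1->F, B2->F, B4->S, B3->T, B7->E, B6->T, B8->F, B9->F; covers B1=F, B2=F, B3=T, B4=S, B6=T, B7=E, B8=F, B9=F
input #9 (r=2, v=11): events B1->F, B2->F, B4->S, B3->T, B7->E, B6->T, B8->F, B9->F; covers B1=F, B2=F, B3=T, B4=S, B6=T, B7=E, B8=F, B9=F
input #10 (r=6, v=13): events B1->T, B7->E, B6->F, B8->T, B8->T, B8->F, B9->F; covers B1=T, B6=F, B7=E, B8=T, B8=F, B9=F
union over the pool: B1=T, B1=F, B2=F, B3=T, B4=S, B4=E, B6=T, B6=F, B7=S, B7=E, B8=T, B8=F, B9=T, B9=F
uncovered (4 of 18): B2=T, B3=F, B5=T, B5=F

Answer: B2=T, B3=F, B5=T, B5=F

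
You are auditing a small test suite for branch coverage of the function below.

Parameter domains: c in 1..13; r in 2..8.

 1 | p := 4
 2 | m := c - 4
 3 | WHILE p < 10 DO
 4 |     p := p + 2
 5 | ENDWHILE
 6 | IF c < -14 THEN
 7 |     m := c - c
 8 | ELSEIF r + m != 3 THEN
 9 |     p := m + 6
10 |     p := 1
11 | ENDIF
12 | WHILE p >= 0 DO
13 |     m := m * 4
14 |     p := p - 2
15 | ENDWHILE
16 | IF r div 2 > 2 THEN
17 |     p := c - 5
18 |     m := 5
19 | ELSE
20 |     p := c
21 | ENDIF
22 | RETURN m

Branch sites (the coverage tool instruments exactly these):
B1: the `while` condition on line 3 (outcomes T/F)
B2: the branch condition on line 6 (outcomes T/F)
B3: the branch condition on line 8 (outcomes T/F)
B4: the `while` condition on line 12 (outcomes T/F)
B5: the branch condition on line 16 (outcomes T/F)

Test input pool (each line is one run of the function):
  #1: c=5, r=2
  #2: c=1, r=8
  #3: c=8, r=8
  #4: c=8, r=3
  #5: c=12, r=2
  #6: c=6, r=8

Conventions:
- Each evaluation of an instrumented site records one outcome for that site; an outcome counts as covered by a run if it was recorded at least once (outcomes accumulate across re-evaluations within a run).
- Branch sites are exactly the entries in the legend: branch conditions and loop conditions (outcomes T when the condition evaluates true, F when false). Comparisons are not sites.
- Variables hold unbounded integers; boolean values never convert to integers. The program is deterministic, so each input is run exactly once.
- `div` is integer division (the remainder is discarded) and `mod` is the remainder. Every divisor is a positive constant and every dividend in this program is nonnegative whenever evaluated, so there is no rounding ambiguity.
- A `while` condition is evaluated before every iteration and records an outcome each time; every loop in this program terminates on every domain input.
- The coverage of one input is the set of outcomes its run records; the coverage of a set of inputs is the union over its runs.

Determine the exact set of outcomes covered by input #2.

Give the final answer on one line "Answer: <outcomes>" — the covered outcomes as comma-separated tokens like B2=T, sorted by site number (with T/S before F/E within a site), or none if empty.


Simulating input #2 (c=1, r=8) step by step:
  B1->T, B1->T, B1->T, B1->F, B2->F, B3->T, B4->T, B4->F, B5->T
as a set, this run covers: B1=T, B1=F, B2=F, B3=T, B4=T, B4=F, B5=T
Answer: B1=T, B1=F, B2=F, B3=T, B4=T, B4=F, B5=T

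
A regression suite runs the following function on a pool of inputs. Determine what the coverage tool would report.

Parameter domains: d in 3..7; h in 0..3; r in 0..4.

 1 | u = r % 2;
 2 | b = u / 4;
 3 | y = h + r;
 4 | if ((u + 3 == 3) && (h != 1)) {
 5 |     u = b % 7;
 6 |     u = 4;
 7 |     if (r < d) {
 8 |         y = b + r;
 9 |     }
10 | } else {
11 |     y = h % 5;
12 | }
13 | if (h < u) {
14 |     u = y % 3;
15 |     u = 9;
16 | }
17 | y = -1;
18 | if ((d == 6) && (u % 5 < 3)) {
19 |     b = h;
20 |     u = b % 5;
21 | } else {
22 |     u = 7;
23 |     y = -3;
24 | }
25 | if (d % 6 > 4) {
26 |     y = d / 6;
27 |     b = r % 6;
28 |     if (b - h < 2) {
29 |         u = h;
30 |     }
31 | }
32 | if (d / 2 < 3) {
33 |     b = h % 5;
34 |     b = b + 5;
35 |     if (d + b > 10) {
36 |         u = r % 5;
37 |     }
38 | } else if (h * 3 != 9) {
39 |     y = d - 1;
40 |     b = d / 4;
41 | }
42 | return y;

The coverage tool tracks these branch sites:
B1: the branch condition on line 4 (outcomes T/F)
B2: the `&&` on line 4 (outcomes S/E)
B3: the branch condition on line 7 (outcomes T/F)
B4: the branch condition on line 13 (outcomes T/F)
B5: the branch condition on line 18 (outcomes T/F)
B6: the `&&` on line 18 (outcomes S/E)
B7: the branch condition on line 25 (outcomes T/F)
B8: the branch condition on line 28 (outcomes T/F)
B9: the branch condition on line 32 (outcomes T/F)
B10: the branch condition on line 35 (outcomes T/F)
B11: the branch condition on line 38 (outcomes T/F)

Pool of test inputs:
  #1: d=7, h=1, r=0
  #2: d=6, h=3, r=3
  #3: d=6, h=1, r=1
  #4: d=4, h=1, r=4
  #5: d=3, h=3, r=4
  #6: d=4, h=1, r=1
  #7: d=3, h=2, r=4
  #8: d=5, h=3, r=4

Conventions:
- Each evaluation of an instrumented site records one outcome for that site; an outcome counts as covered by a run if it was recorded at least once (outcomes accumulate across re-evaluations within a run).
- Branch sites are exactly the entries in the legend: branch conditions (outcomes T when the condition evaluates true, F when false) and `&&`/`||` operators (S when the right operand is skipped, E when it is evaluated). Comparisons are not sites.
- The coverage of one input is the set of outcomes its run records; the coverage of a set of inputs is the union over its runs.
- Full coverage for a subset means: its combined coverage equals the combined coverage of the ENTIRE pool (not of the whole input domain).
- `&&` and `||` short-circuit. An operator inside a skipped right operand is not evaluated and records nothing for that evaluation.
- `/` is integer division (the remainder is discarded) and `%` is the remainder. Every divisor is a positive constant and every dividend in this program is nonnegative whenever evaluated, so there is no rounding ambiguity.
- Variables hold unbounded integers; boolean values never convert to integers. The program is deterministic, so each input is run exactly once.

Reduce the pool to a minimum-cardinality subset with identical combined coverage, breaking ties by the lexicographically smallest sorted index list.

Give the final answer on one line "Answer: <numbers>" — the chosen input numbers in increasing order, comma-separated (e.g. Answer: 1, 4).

test 1 (d=7, h=1, r=0) hits B1=F, B2=E, B4=F, B5=F, B6=S, B7=F, B9=F, B11=T
test 2 (d=6, h=3, r=3) hits B1=F, B2=S, B4=F, B5=T, B6=E, B7=F, B9=F, B11=F
test 3 (d=6, h=1, r=1) hits B1=F, B2=S, B4=F, B5=T, B6=E, B7=F, B9=F, B11=T
test 4 (d=4, h=1, r=4) hits B1=F, B2=E, B4=F, B5=F, B6=S, B7=F, B9=T, B10=F
test 5 (d=3, h=3, r=4) hits B1=T, B2=E, B3=F, B4=T, B5=F, B6=S, B7=F, B9=T, B10=T
test 6 (d=4, h=1, r=1) hits B1=F, B2=S, B4=F, B5=F, B6=S, B7=F, B9=T, B10=F
test 7 (d=3, h=2, r=4) hits B1=T, B2=E, B3=F, B4=T, B5=F, B6=S, B7=F, B9=T, B10=F
test 8 (d=5, h=3, r=4) hits B1=T, B2=E, B3=T, B4=T, B5=F, B6=S, B7=T, B8=T, B9=T, B10=T
pool-wide coverage (21 outcomes): B1=T, B1=F, B2=S, B2=E, B3=T, B3=F, B4=T, B4=F, B5=T, B5=F, B6=S, B6=E, B7=T, B7=F, B8=T, B9=T, B9=F, B10=T, B10=F, B11=T, B11=F
checked all size-1 subsets: none covers 21 outcomes (max 10/21)
checked all size-2 subsets: none covers 21 outcomes (max 18/21)
checked all size-3 subsets: none covers 21 outcomes (max 20/21)
inputs {1, 2, 7, 8} (size 4) cover everything; no size-4 subset with a lexicographically smaller index list covers all 21

Answer: 1, 2, 7, 8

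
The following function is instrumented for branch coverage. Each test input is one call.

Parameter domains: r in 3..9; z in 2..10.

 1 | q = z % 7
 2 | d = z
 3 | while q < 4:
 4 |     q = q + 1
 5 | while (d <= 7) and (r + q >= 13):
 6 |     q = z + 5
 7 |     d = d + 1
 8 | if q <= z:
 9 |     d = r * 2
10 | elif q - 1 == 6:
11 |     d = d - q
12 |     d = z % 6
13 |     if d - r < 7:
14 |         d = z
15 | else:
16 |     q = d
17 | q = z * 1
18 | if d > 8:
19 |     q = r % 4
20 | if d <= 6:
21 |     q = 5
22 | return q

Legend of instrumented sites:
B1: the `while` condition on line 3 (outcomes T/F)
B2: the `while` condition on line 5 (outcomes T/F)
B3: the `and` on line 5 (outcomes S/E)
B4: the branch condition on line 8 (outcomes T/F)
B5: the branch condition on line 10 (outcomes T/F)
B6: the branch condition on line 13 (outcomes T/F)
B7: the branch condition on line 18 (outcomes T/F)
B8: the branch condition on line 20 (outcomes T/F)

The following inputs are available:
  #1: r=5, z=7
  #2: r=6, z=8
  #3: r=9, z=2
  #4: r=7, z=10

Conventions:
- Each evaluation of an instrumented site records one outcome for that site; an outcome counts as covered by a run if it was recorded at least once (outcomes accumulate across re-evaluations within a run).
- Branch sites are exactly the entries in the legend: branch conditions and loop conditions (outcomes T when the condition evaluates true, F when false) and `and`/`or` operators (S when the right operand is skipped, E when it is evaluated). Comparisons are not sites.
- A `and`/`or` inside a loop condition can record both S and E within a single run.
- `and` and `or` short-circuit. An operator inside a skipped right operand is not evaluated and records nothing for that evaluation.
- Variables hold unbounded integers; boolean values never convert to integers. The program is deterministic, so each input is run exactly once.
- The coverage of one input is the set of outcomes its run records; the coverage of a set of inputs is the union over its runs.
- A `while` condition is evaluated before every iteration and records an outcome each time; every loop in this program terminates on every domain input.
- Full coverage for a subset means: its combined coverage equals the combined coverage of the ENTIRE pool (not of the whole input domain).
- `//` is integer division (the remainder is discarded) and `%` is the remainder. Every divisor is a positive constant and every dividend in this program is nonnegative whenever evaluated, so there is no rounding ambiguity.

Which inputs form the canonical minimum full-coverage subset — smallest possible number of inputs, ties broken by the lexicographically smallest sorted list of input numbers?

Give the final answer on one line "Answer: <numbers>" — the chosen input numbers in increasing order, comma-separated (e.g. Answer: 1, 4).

test 1 (r=5, z=7) hits B1=T, B1=F, B2=F, B3=E, B4=T, B7=T, B8=F
test 2 (r=6, z=8) hits B1=T, B1=F, B2=F, B3=S, B4=T, B7=T, B8=F
test 3 (r=9, z=2) hits B1=T, B1=F, B2=T, B2=F, B3=S, B3=E, B4=F, B5=T, B6=T, B7=F, B8=T
test 4 (r=7, z=10) hits B1=T, B1=F, B2=F, B3=S, B4=T, B7=T, B8=F
the full pool covers 14 outcomes: B1=T, B1=F, B2=T, B2=F, B3=S, B3=E, B4=T, B4=F, B5=T, B6=T, B7=T, B7=F, B8=T, B8=F
every size-1 subset falls short of the 14 outcomes (best: 11/14)
size 2: inputs {1, 3} cover all 14 outcomes, and no lexicographically smaller subset of this size does

Answer: 1, 3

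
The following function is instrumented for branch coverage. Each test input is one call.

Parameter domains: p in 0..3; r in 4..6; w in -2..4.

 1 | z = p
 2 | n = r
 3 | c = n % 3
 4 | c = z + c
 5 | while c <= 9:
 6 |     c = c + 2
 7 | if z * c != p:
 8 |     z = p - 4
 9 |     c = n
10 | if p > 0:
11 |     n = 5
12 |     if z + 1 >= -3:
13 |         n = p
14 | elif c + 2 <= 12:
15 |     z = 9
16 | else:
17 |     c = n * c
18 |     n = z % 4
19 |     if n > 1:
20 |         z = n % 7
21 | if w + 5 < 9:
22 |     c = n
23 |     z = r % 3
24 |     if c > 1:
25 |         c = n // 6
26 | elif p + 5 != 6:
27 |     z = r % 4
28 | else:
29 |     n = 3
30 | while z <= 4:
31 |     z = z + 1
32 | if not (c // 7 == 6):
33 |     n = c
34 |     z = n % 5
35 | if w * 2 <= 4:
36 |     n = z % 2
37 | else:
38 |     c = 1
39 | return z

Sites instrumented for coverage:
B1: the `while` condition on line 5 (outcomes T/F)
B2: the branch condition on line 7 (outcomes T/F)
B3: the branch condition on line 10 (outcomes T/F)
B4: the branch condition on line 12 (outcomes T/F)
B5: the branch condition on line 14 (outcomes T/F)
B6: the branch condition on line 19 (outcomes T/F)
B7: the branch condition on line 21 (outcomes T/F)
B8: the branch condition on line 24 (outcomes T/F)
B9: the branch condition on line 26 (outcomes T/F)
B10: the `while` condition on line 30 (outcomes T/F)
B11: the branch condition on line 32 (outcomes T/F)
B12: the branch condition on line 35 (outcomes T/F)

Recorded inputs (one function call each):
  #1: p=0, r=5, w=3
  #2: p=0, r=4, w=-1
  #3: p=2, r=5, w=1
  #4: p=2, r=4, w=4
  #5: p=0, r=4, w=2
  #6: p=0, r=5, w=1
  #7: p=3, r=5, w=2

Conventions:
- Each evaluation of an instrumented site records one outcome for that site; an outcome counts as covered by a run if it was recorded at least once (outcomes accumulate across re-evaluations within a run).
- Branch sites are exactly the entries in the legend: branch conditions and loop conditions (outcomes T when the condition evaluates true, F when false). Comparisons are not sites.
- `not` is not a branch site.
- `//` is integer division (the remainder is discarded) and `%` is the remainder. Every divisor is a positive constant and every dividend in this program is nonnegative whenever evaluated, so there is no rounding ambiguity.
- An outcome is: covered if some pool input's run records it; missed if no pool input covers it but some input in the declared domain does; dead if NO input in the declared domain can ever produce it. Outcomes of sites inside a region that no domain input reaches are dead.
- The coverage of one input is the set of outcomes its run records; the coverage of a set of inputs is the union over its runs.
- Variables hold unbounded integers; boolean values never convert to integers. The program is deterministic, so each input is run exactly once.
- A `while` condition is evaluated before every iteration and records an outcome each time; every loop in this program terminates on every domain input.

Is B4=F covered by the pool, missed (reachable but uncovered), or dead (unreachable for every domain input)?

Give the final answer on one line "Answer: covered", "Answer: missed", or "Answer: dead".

no pool input records B4=F
checking all 84 inputs in the declared domain: B4=F is never recorded -> dead

Answer: dead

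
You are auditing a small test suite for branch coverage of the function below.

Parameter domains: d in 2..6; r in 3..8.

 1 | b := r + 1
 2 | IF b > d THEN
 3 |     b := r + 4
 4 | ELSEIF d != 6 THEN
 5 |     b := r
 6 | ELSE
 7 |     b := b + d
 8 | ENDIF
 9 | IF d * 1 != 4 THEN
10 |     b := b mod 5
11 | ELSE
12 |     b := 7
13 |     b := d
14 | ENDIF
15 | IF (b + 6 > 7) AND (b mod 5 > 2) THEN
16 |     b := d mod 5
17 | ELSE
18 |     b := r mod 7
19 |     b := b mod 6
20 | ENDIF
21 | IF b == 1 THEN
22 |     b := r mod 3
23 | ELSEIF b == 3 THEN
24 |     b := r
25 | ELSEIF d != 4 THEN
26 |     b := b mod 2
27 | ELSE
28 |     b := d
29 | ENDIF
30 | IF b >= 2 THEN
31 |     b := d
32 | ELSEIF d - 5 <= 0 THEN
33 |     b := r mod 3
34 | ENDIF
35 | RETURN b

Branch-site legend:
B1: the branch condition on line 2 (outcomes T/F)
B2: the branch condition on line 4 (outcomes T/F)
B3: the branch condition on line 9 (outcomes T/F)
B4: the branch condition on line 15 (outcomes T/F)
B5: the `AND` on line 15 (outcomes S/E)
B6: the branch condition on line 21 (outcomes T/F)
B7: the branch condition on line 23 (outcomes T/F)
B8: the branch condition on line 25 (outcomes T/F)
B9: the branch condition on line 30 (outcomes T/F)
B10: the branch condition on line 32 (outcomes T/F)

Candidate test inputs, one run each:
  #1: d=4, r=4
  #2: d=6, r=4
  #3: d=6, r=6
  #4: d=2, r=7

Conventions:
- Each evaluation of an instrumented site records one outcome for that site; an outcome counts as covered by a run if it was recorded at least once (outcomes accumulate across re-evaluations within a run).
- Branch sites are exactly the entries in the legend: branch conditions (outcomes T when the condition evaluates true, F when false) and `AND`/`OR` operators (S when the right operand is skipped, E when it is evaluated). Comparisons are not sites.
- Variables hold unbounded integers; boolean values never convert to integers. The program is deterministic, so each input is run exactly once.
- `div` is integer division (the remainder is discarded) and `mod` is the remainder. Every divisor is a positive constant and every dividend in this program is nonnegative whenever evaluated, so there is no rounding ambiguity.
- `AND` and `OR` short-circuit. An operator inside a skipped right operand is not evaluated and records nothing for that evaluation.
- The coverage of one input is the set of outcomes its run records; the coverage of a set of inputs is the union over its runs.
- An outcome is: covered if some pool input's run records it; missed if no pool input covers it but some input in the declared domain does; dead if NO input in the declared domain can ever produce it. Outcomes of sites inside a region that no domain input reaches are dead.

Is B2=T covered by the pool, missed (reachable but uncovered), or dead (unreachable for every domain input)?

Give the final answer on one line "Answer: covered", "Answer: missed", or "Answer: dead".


no pool input records B2=T
but domain input (d=4, r=3) does record it -> reachable, so missed
Answer: missed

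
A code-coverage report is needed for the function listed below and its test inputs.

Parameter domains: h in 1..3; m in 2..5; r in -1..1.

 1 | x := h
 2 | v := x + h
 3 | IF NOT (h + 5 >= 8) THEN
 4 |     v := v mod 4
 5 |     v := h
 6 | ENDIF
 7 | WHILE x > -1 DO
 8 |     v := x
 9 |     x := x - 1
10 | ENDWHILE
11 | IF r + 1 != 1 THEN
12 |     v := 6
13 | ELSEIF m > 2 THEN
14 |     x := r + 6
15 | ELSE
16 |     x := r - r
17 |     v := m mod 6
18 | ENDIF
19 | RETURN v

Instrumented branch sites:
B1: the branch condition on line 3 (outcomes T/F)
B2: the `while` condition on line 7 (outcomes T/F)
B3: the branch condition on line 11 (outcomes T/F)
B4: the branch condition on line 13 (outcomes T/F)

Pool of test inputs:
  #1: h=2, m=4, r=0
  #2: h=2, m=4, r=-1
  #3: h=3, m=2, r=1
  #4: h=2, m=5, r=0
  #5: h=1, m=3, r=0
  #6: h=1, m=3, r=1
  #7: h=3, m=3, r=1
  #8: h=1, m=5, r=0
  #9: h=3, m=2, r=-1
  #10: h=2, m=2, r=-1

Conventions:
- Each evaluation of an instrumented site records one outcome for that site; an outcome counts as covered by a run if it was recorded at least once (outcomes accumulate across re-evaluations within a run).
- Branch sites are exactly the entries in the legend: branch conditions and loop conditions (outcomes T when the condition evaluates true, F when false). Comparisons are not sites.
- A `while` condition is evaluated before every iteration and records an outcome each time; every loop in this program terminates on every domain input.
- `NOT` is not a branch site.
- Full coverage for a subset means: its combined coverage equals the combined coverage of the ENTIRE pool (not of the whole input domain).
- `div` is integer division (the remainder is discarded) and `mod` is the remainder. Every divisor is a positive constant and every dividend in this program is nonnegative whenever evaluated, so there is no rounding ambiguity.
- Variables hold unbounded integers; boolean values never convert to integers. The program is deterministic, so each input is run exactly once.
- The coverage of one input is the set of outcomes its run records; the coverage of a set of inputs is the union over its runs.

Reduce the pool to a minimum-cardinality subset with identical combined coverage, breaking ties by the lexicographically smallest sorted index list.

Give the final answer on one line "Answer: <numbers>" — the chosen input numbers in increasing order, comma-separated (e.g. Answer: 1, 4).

run #1 (h=2, m=4, r=0) records B1=T, B2=T, B2=F, B3=F, B4=T
run #2 (h=2, m=4, r=-1) records B1=T, B2=T, B2=F, B3=T
run #3 (h=3, m=2, r=1) records B1=F, B2=T, B2=F, B3=T
run #4 (h=2, m=5, r=0) records B1=T, B2=T, B2=F, B3=F, B4=T
run #5 (h=1, m=3, r=0) records B1=T, B2=T, B2=F, B3=F, B4=T
run #6 (h=1, m=3, r=1) records B1=T, B2=T, B2=F, B3=T
run #7 (h=3, m=3, r=1) records B1=F, B2=T, B2=F, B3=T
run #8 (h=1, m=5, r=0) records B1=T, B2=T, B2=F, B3=F, B4=T
run #9 (h=3, m=2, r=-1) records B1=F, B2=T, B2=F, B3=T
run #10 (h=2, m=2, r=-1) records B1=T, B2=T, B2=F, B3=T
together the pool reaches 7 outcomes: B1=T, B1=F, B2=T, B2=F, B3=T, B3=F, B4=T
every size-1 subset falls short of the 7 outcomes (best: 5/7)
at size 2, {1, 3} reaches all 7 outcomes; every lexicographically earlier size-2 subset fails

Answer: 1, 3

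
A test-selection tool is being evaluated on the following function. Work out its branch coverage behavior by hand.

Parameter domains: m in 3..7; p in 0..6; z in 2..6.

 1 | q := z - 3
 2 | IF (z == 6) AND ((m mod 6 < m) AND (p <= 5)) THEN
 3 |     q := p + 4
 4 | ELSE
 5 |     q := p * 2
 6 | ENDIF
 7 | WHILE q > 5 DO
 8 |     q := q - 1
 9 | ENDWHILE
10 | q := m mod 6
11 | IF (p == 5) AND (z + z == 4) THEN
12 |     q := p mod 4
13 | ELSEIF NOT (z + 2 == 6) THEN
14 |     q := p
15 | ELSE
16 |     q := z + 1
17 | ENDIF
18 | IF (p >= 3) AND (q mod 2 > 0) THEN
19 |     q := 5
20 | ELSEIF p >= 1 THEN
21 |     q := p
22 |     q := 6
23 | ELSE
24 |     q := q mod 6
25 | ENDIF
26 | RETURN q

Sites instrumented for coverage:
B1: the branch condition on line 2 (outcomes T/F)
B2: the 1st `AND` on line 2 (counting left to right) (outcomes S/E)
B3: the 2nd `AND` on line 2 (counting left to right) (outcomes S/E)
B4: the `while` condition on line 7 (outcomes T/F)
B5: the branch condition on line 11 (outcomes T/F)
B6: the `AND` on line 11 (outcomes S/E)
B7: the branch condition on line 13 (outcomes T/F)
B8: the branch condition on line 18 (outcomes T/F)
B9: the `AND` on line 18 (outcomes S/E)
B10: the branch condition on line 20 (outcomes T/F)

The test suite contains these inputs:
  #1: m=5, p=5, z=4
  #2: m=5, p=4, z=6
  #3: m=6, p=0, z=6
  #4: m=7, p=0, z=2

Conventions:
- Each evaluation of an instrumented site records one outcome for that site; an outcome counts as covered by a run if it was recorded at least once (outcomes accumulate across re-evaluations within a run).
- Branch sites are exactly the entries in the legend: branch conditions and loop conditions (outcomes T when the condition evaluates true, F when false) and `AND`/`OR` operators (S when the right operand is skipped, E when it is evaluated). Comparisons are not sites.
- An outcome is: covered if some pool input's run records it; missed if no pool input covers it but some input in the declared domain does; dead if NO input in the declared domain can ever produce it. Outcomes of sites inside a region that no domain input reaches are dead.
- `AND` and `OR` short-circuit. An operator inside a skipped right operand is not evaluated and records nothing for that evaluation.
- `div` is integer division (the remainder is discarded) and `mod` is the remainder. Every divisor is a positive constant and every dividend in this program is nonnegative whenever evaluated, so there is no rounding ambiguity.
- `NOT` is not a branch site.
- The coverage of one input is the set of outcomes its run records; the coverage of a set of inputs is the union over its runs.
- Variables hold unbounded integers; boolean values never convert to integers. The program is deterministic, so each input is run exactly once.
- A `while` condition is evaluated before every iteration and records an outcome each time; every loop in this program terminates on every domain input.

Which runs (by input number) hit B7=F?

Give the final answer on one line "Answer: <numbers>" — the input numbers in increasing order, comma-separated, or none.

input #1 (m=5, p=5, z=4): hits B7=F
input #2 (m=5, p=4, z=6): never hits B7=F
input #3 (m=6, p=0, z=6): never hits B7=F
input #4 (m=7, p=0, z=2): never hits B7=F

Answer: 1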